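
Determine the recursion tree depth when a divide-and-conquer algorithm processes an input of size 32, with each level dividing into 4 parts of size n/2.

For divide and conquer with division factor 2:

Problem sizes at each level:
Level 0: 32
Level 1: 16
Level 2: 8
Level 3: 4
Level 4: 2
Level 5: 1

The root is level 0 and the size-1 base case is level 5 (the tree spans levels 0 through 5, i.e. 6 levels counting the root), so the depth is the number of divisions: log_2(32) = 5

The recursion tree depth is log_2(32) = 5. At each level, the problem size is divided by 2, so it takes 5 divisions to reduce to a base case of size 1. The algorithm makes 4 recursive calls at each level.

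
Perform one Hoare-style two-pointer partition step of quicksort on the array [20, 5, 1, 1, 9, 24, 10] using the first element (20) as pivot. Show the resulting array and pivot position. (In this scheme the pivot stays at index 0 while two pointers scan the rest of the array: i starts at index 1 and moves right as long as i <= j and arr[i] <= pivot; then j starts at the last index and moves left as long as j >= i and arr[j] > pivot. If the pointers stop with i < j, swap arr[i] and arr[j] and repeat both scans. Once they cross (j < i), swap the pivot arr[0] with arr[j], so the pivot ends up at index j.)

Hoare-style two-pointer partition with pivot = 20:

Initial array: [20, 5, 1, 1, 9, 24, 10]

Pointers start at i = 1, j = 6.
i stops at index 5 (arr[5]=24 > 20), j stops at index 6 (arr[6]=10 <= 20): swap arr[5] and arr[6], array becomes [20, 5, 1, 1, 9, 10, 24]
i ends at 6, j ends at 5: the pointers have crossed (j < i), so scanning stops.

Swap pivot arr[0] with arr[5] to place pivot at position 5: [10, 5, 1, 1, 9, 20, 24]
Pivot position: 5

After partitioning with pivot 20, the array becomes [10, 5, 1, 1, 9, 20, 24]. The pivot is placed at index 5. All elements to the left of the pivot are <= 20, and all elements to the right are > 20.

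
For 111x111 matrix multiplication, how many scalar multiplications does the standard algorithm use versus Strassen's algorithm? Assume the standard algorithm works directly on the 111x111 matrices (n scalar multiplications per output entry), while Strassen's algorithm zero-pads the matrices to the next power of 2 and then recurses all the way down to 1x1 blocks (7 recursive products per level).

Matrix multiplication for 111x111 matrices:

Strassen's algorithm requires power-of-2 dimensions. Pad 111x111 to 128x128 (next power of 2).

Standard algorithm: 111^3 = 1367631 multiplications
Strassen's algorithm: 7^(log2(128)) = 7^7 = 823543 multiplications
Savings: 1367631 - 823543 = 544088 multiplications

Standard: 1367631 multiplications (111^3). Strassen: 823543 multiplications (7^7, after padding to 128x128). Strassen reduces 8 recursive multiplications to 7 at each level.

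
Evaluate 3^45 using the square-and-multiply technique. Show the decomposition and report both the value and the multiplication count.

Computing 3^45 by squaring (build up from 3^1; each line after the first costs one multiplication):

3^1 = 3
3^2 = (3^1)^2 = 3^2 = 9
3^4 = (3^2)^2 = 9^2 = 81
3^5 = 3 * 3^4 = 3 * 81 = 243
3^10 = (3^5)^2 = 243^2 = 59049
3^11 = 3 * 3^10 = 3 * 59049 = 177147
3^22 = (3^11)^2 = 177147^2 = 31381059609
3^44 = (3^22)^2 = 31381059609^2 = 984770902183611232881
3^45 = 3 * 3^44 = 3 * 984770902183611232881 = 2954312706550833698643

Result: 2954312706550833698643
Multiplications needed: 8 (8 lines after 3^1)

3^45 = 2954312706550833698643. Using exponentiation by squaring, this requires 8 multiplications. The key idea: if the exponent is even, square the half-power; if odd, multiply by the base once.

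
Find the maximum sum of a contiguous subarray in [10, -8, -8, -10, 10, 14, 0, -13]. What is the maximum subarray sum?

Using Kadane's algorithm on [10, -8, -8, -10, 10, 14, 0, -13]:

Scanning through the array:
Position 1 (value -8): max_ending_here = 2, max_so_far = 10
Position 2 (value -8): max_ending_here = -6, max_so_far = 10
Position 3 (value -10): max_ending_here = -10, max_so_far = 10
Position 4 (value 10): max_ending_here = 10, max_so_far = 10
Position 5 (value 14): max_ending_here = 24, max_so_far = 24
Position 6 (value 0): max_ending_here = 24, max_so_far = 24
Position 7 (value -13): max_ending_here = 11, max_so_far = 24

Maximum subarray: [10, 14]
Maximum sum: 24

The maximum subarray is [10, 14] with sum 24. This subarray runs from index 4 to index 5.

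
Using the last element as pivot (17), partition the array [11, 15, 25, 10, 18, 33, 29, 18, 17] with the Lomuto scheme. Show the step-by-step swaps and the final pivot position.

Lomuto partition with pivot = 17:

Initial array: [11, 15, 25, 10, 18, 33, 29, 18, 17]

arr[0]=11 <= 17: swap with position 0, array becomes [11, 15, 25, 10, 18, 33, 29, 18, 17]
arr[1]=15 <= 17: swap with position 1, array becomes [11, 15, 25, 10, 18, 33, 29, 18, 17]
arr[2]=25 > 17: no swap
arr[3]=10 <= 17: swap with position 2, array becomes [11, 15, 10, 25, 18, 33, 29, 18, 17]
arr[4]=18 > 17: no swap
arr[5]=33 > 17: no swap
arr[6]=29 > 17: no swap
arr[7]=18 > 17: no swap

Place pivot at position 3: [11, 15, 10, 17, 18, 33, 29, 18, 25]
Pivot position: 3

After partitioning with pivot 17, the array becomes [11, 15, 10, 17, 18, 33, 29, 18, 25]. The pivot is placed at index 3. All elements to the left of the pivot are <= 17, and all elements to the right are > 17.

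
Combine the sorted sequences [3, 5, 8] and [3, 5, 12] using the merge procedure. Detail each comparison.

Merging process:

Compare 3 vs 3: take 3 from left. Merged: [3]
Compare 5 vs 3: take 3 from right. Merged: [3, 3]
Compare 5 vs 5: take 5 from left. Merged: [3, 3, 5]
Compare 8 vs 5: take 5 from right. Merged: [3, 3, 5, 5]
Compare 8 vs 12: take 8 from left. Merged: [3, 3, 5, 5, 8]
Append remaining from right: [12]. Merged: [3, 3, 5, 5, 8, 12]

Final merged array: [3, 3, 5, 5, 8, 12]
Total comparisons: 5

The merged array is [3, 3, 5, 5, 8, 12], requiring 5 comparisons. The merge step runs in O(n) time where n is the total number of elements.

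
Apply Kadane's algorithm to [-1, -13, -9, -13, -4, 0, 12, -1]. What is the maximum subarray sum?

Using Kadane's algorithm on [-1, -13, -9, -13, -4, 0, 12, -1]:

Scanning through the array:
Position 1 (value -13): max_ending_here = -13, max_so_far = -1
Position 2 (value -9): max_ending_here = -9, max_so_far = -1
Position 3 (value -13): max_ending_here = -13, max_so_far = -1
Position 4 (value -4): max_ending_here = -4, max_so_far = -1
Position 5 (value 0): max_ending_here = 0, max_so_far = 0
Position 6 (value 12): max_ending_here = 12, max_so_far = 12
Position 7 (value -1): max_ending_here = 11, max_so_far = 12

Maximum subarray: [0, 12]
Maximum sum: 12

The maximum subarray is [0, 12] with sum 12. This subarray runs from index 5 to index 6.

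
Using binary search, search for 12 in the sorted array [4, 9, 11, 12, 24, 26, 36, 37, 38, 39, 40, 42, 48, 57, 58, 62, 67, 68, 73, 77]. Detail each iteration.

Binary search for 12 in [4, 9, 11, 12, 24, 26, 36, 37, 38, 39, 40, 42, 48, 57, 58, 62, 67, 68, 73, 77]:

lo=0, hi=19, mid=9, arr[mid]=39 -> 39 > 12, search left half
lo=0, hi=8, mid=4, arr[mid]=24 -> 24 > 12, search left half
lo=0, hi=3, mid=1, arr[mid]=9 -> 9 < 12, search right half
lo=2, hi=3, mid=2, arr[mid]=11 -> 11 < 12, search right half
lo=3, hi=3, mid=3, arr[mid]=12 -> Found target at index 3!

Binary search finds 12 at index 3 after 5 comparisons. The search repeatedly halves the search space by comparing with the middle element.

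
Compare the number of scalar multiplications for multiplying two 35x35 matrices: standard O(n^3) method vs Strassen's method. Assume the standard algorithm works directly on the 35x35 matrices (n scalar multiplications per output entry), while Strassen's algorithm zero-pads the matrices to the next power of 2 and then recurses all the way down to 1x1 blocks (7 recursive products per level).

Matrix multiplication for 35x35 matrices:

Strassen's algorithm requires power-of-2 dimensions. Pad 35x35 to 64x64 (next power of 2).

Standard algorithm: 35^3 = 42875 multiplications
Strassen's algorithm: 7^(log2(64)) = 7^6 = 117649 multiplications
Difference: 42875 - 117649 = -74774 (Strassen uses MORE here due to padding overhead — for small or just-over-power-of-2 n, padding can outweigh the per-level savings)

Standard: 42875 multiplications (35^3). Strassen: 117649 multiplications (7^6, after padding to 64x64). Strassen reduces 8 recursive multiplications to 7 at each level.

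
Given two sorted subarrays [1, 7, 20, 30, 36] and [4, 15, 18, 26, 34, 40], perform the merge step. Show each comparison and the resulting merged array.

Merging process:

Compare 1 vs 4: take 1 from left. Merged: [1]
Compare 7 vs 4: take 4 from right. Merged: [1, 4]
Compare 7 vs 15: take 7 from left. Merged: [1, 4, 7]
Compare 20 vs 15: take 15 from right. Merged: [1, 4, 7, 15]
Compare 20 vs 18: take 18 from right. Merged: [1, 4, 7, 15, 18]
Compare 20 vs 26: take 20 from left. Merged: [1, 4, 7, 15, 18, 20]
Compare 30 vs 26: take 26 from right. Merged: [1, 4, 7, 15, 18, 20, 26]
Compare 30 vs 34: take 30 from left. Merged: [1, 4, 7, 15, 18, 20, 26, 30]
Compare 36 vs 34: take 34 from right. Merged: [1, 4, 7, 15, 18, 20, 26, 30, 34]
Compare 36 vs 40: take 36 from left. Merged: [1, 4, 7, 15, 18, 20, 26, 30, 34, 36]
Append remaining from right: [40]. Merged: [1, 4, 7, 15, 18, 20, 26, 30, 34, 36, 40]

Final merged array: [1, 4, 7, 15, 18, 20, 26, 30, 34, 36, 40]
Total comparisons: 10

The merged array is [1, 4, 7, 15, 18, 20, 26, 30, 34, 36, 40], requiring 10 comparisons. The merge step runs in O(n) time where n is the total number of elements.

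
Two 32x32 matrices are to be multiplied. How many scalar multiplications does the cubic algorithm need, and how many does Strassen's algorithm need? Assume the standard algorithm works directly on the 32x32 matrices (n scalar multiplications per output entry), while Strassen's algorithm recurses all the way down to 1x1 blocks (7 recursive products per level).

Matrix multiplication for 32x32 matrices:

Standard algorithm: 32^3 = 32768 multiplications
Strassen's algorithm: 7^(log2(32)) = 7^5 = 16807 multiplications
Savings: 32768 - 16807 = 15961 multiplications

Standard: 32768 multiplications (32^3). Strassen: 16807 multiplications (7^5). Strassen reduces 8 recursive multiplications to 7 at each level.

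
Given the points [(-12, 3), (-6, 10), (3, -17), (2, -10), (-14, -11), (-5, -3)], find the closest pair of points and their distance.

Computing all pairwise distances among 6 points:

d((-12, 3), (-6, 10)) = 9.2195
d((-12, 3), (3, -17)) = 25.0
d((-12, 3), (2, -10)) = 19.105
d((-12, 3), (-14, -11)) = 14.1421
d((-12, 3), (-5, -3)) = 9.2195
d((-6, 10), (3, -17)) = 28.4605
d((-6, 10), (2, -10)) = 21.5407
d((-6, 10), (-14, -11)) = 22.4722
d((-6, 10), (-5, -3)) = 13.0384
d((3, -17), (2, -10)) = 7.0711 <-- minimum
d((3, -17), (-14, -11)) = 18.0278
d((3, -17), (-5, -3)) = 16.1245
d((2, -10), (-14, -11)) = 16.0312
d((2, -10), (-5, -3)) = 9.8995
d((-14, -11), (-5, -3)) = 12.0416

Closest pair: (3, -17) and (2, -10) with distance 7.0711

The closest pair is (3, -17) and (2, -10) with Euclidean distance 7.0711. For 6 points, brute-force pairwise comparison is shown above. For large n, the divide-and-conquer algorithm (sort by x, recurse on halves, check the dividing strip) achieves O(n log n).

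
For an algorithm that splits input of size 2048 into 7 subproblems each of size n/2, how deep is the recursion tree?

For divide and conquer with division factor 2:

Problem sizes at each level:
Level 0: 2048
Level 1: 1024
Level 2: 512
Level 3: 256
Level 4: 128
Level 5: 64
Level 6: 32
Level 7: 16
Level 8: 8
Level 9: 4
Level 10: 2
Level 11: 1

The root is level 0 and the size-1 base case is level 11 (the tree spans levels 0 through 11, i.e. 12 levels counting the root), so the depth is the number of divisions: log_2(2048) = 11

The recursion tree depth is log_2(2048) = 11. At each level, the problem size is divided by 2, so it takes 11 divisions to reduce to a base case of size 1. The algorithm makes 7 recursive calls at each level.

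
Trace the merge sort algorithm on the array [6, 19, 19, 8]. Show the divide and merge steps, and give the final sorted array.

Merge sort trace:

Split: [6, 19, 19, 8] -> [6, 19] and [19, 8]
  Split: [6, 19] -> [6] and [19]
  Merge: [6] + [19] -> [6, 19]
  Split: [19, 8] -> [19] and [8]
  Merge: [19] + [8] -> [8, 19]
Merge: [6, 19] + [8, 19] -> [6, 8, 19, 19]

Final sorted array: [6, 8, 19, 19]

The merge sort proceeds by recursively splitting the array and merging sorted halves.
After all merges, the sorted array is [6, 8, 19, 19].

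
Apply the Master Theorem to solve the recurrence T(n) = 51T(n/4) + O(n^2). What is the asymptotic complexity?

Master Theorem for T(n) = 51T(n/4) + O(n^2):

a = 51, b = 4, c = 2
log_b(a) = log_4(51) = 2.8362

Case 1: c = 2 < log_4(51) = 2.8362
T(n) = O(n^(log_4 51))

For T(n) = 51T(n/4) + O(n^2): log_4(51) = 2.8362. This is Case 1 of the Master Theorem (c < log_b(a), work dominated by leaves), giving O(n^(log_4 51)).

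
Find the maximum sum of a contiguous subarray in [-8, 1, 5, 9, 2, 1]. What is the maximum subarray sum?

Using Kadane's algorithm on [-8, 1, 5, 9, 2, 1]:

Scanning through the array:
Position 1 (value 1): max_ending_here = 1, max_so_far = 1
Position 2 (value 5): max_ending_here = 6, max_so_far = 6
Position 3 (value 9): max_ending_here = 15, max_so_far = 15
Position 4 (value 2): max_ending_here = 17, max_so_far = 17
Position 5 (value 1): max_ending_here = 18, max_so_far = 18

Maximum subarray: [1, 5, 9, 2, 1]
Maximum sum: 18

The maximum subarray is [1, 5, 9, 2, 1] with sum 18. This subarray runs from index 1 to index 5.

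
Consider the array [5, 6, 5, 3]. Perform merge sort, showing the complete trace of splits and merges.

Merge sort trace:

Split: [5, 6, 5, 3] -> [5, 6] and [5, 3]
  Split: [5, 6] -> [5] and [6]
  Merge: [5] + [6] -> [5, 6]
  Split: [5, 3] -> [5] and [3]
  Merge: [5] + [3] -> [3, 5]
Merge: [5, 6] + [3, 5] -> [3, 5, 5, 6]

Final sorted array: [3, 5, 5, 6]

The merge sort proceeds by recursively splitting the array and merging sorted halves.
After all merges, the sorted array is [3, 5, 5, 6].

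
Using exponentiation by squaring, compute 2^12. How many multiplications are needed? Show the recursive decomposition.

Computing 2^12 by squaring (build up from 2^1; each line after the first costs one multiplication):

2^1 = 2
2^2 = (2^1)^2 = 2^2 = 4
2^3 = 2 * 2^2 = 2 * 4 = 8
2^6 = (2^3)^2 = 8^2 = 64
2^12 = (2^6)^2 = 64^2 = 4096

Result: 4096
Multiplications needed: 4 (4 lines after 2^1)

2^12 = 4096. Using exponentiation by squaring, this requires 4 multiplications. The key idea: if the exponent is even, square the half-power; if odd, multiply by the base once.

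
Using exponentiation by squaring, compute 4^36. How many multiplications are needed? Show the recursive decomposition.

Computing 4^36 by squaring (build up from 4^1; each line after the first costs one multiplication):

4^1 = 4
4^2 = (4^1)^2 = 4^2 = 16
4^4 = (4^2)^2 = 16^2 = 256
4^8 = (4^4)^2 = 256^2 = 65536
4^9 = 4 * 4^8 = 4 * 65536 = 262144
4^18 = (4^9)^2 = 262144^2 = 68719476736
4^36 = (4^18)^2 = 68719476736^2 = 4722366482869645213696

Result: 4722366482869645213696
Multiplications needed: 6 (6 lines after 4^1)

4^36 = 4722366482869645213696. Using exponentiation by squaring, this requires 6 multiplications. The key idea: if the exponent is even, square the half-power; if odd, multiply by the base once.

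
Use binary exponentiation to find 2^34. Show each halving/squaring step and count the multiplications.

Computing 2^34 by squaring (build up from 2^1; each line after the first costs one multiplication):

2^1 = 2
2^2 = (2^1)^2 = 2^2 = 4
2^4 = (2^2)^2 = 4^2 = 16
2^8 = (2^4)^2 = 16^2 = 256
2^16 = (2^8)^2 = 256^2 = 65536
2^17 = 2 * 2^16 = 2 * 65536 = 131072
2^34 = (2^17)^2 = 131072^2 = 17179869184

Result: 17179869184
Multiplications needed: 6 (6 lines after 2^1)

2^34 = 17179869184. Using exponentiation by squaring, this requires 6 multiplications. The key idea: if the exponent is even, square the half-power; if odd, multiply by the base once.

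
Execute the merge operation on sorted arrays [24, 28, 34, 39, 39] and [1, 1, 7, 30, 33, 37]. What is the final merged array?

Merging process:

Compare 24 vs 1: take 1 from right. Merged: [1]
Compare 24 vs 1: take 1 from right. Merged: [1, 1]
Compare 24 vs 7: take 7 from right. Merged: [1, 1, 7]
Compare 24 vs 30: take 24 from left. Merged: [1, 1, 7, 24]
Compare 28 vs 30: take 28 from left. Merged: [1, 1, 7, 24, 28]
Compare 34 vs 30: take 30 from right. Merged: [1, 1, 7, 24, 28, 30]
Compare 34 vs 33: take 33 from right. Merged: [1, 1, 7, 24, 28, 30, 33]
Compare 34 vs 37: take 34 from left. Merged: [1, 1, 7, 24, 28, 30, 33, 34]
Compare 39 vs 37: take 37 from right. Merged: [1, 1, 7, 24, 28, 30, 33, 34, 37]
Append remaining from left: [39, 39]. Merged: [1, 1, 7, 24, 28, 30, 33, 34, 37, 39, 39]

Final merged array: [1, 1, 7, 24, 28, 30, 33, 34, 37, 39, 39]
Total comparisons: 9

The merged array is [1, 1, 7, 24, 28, 30, 33, 34, 37, 39, 39], requiring 9 comparisons. The merge step runs in O(n) time where n is the total number of elements.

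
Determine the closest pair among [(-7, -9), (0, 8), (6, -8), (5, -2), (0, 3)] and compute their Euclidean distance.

Computing all pairwise distances among 5 points:

d((-7, -9), (0, 8)) = 18.3848
d((-7, -9), (6, -8)) = 13.0384
d((-7, -9), (5, -2)) = 13.8924
d((-7, -9), (0, 3)) = 13.8924
d((0, 8), (6, -8)) = 17.088
d((0, 8), (5, -2)) = 11.1803
d((0, 8), (0, 3)) = 5.0 <-- minimum
d((6, -8), (5, -2)) = 6.0828
d((6, -8), (0, 3)) = 12.53
d((5, -2), (0, 3)) = 7.0711

Closest pair: (0, 8) and (0, 3) with distance 5.0

The closest pair is (0, 8) and (0, 3) with Euclidean distance 5.0. For 5 points, brute-force pairwise comparison is shown above. For large n, the divide-and-conquer algorithm (sort by x, recurse on halves, check the dividing strip) achieves O(n log n).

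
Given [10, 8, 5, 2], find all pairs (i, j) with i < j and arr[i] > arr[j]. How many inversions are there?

Finding inversions in [10, 8, 5, 2]:

(0, 1): arr[0]=10 > arr[1]=8
(0, 2): arr[0]=10 > arr[2]=5
(0, 3): arr[0]=10 > arr[3]=2
(1, 2): arr[1]=8 > arr[2]=5
(1, 3): arr[1]=8 > arr[3]=2
(2, 3): arr[2]=5 > arr[3]=2

Total inversions: 6

The array has 6 inversion(s): (0,1), (0,2), (0,3), (1,2), (1,3), (2,3). Each pair (i,j) satisfies i < j and arr[i] > arr[j].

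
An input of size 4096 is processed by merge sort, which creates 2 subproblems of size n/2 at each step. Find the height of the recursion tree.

For divide and conquer with division factor 2:

Problem sizes at each level:
Level 0: 4096
Level 1: 2048
Level 2: 1024
Level 3: 512
Level 4: 256
Level 5: 128
Level 6: 64
Level 7: 32
Level 8: 16
Level 9: 8
Level 10: 4
Level 11: 2
Level 12: 1

The root is level 0 and the size-1 base case is level 12 (the tree spans levels 0 through 12, i.e. 13 levels counting the root), so the depth is the number of divisions: log_2(4096) = 12

The recursion tree depth is log_2(4096) = 12. At each level, the problem size is divided by 2, so it takes 12 divisions to reduce to a base case of size 1. The algorithm makes 2 recursive calls at each level.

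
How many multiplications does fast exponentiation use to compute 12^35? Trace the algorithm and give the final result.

Computing 12^35 by squaring (build up from 12^1; each line after the first costs one multiplication):

12^1 = 12
12^2 = (12^1)^2 = 12^2 = 144
12^4 = (12^2)^2 = 144^2 = 20736
12^8 = (12^4)^2 = 20736^2 = 429981696
12^16 = (12^8)^2 = 429981696^2 = 184884258895036416
12^17 = 12 * 12^16 = 12 * 184884258895036416 = 2218611106740436992
12^34 = (12^17)^2 = 2218611106740436992^2 = 4922235242952026704037113243122008064
12^35 = 12 * 12^34 = 12 * 4922235242952026704037113243122008064 = 59066822915424320448445358917464096768

Result: 59066822915424320448445358917464096768
Multiplications needed: 7 (7 lines after 12^1)

12^35 = 59066822915424320448445358917464096768. Using exponentiation by squaring, this requires 7 multiplications. The key idea: if the exponent is even, square the half-power; if odd, multiply by the base once.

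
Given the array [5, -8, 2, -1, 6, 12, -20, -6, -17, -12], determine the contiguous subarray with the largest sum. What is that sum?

Using Kadane's algorithm on [5, -8, 2, -1, 6, 12, -20, -6, -17, -12]:

Scanning through the array:
Position 1 (value -8): max_ending_here = -3, max_so_far = 5
Position 2 (value 2): max_ending_here = 2, max_so_far = 5
Position 3 (value -1): max_ending_here = 1, max_so_far = 5
Position 4 (value 6): max_ending_here = 7, max_so_far = 7
Position 5 (value 12): max_ending_here = 19, max_so_far = 19
Position 6 (value -20): max_ending_here = -1, max_so_far = 19
Position 7 (value -6): max_ending_here = -6, max_so_far = 19
Position 8 (value -17): max_ending_here = -17, max_so_far = 19
Position 9 (value -12): max_ending_here = -12, max_so_far = 19

Maximum subarray: [2, -1, 6, 12]
Maximum sum: 19

The maximum subarray is [2, -1, 6, 12] with sum 19. This subarray runs from index 2 to index 5.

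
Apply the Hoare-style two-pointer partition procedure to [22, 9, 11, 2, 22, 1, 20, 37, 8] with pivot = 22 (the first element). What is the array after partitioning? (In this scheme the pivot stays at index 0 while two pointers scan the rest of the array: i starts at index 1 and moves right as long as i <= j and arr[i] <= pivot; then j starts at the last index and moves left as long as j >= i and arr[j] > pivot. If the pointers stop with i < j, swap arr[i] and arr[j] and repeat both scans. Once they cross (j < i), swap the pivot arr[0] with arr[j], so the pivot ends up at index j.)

Hoare-style two-pointer partition with pivot = 22:

Initial array: [22, 9, 11, 2, 22, 1, 20, 37, 8]

Pointers start at i = 1, j = 8.
i stops at index 7 (arr[7]=37 > 22), j stops at index 8 (arr[8]=8 <= 22): swap arr[7] and arr[8], array becomes [22, 9, 11, 2, 22, 1, 20, 8, 37]
i ends at 8, j ends at 7: the pointers have crossed (j < i), so scanning stops.

Swap pivot arr[0] with arr[7] to place pivot at position 7: [8, 9, 11, 2, 22, 1, 20, 22, 37]
Pivot position: 7

After partitioning with pivot 22, the array becomes [8, 9, 11, 2, 22, 1, 20, 22, 37]. The pivot is placed at index 7. All elements to the left of the pivot are <= 22, and all elements to the right are > 22.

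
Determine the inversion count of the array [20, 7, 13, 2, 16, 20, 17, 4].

Finding inversions in [20, 7, 13, 2, 16, 20, 17, 4]:

(0, 1): arr[0]=20 > arr[1]=7
(0, 2): arr[0]=20 > arr[2]=13
(0, 3): arr[0]=20 > arr[3]=2
(0, 4): arr[0]=20 > arr[4]=16
(0, 6): arr[0]=20 > arr[6]=17
(0, 7): arr[0]=20 > arr[7]=4
(1, 3): arr[1]=7 > arr[3]=2
(1, 7): arr[1]=7 > arr[7]=4
(2, 3): arr[2]=13 > arr[3]=2
(2, 7): arr[2]=13 > arr[7]=4
(4, 7): arr[4]=16 > arr[7]=4
(5, 6): arr[5]=20 > arr[6]=17
(5, 7): arr[5]=20 > arr[7]=4
(6, 7): arr[6]=17 > arr[7]=4

Total inversions: 14

The array has 14 inversion(s): (0,1), (0,2), (0,3), (0,4), (0,6), (0,7), (1,3), (1,7), (2,3), (2,7), (4,7), (5,6), (5,7), (6,7). Each pair (i,j) satisfies i < j and arr[i] > arr[j].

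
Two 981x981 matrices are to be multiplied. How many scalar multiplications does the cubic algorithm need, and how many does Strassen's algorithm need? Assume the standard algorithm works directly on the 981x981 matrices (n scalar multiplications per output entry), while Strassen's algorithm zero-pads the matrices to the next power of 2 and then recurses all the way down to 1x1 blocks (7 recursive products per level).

Matrix multiplication for 981x981 matrices:

Strassen's algorithm requires power-of-2 dimensions. Pad 981x981 to 1024x1024 (next power of 2).

Standard algorithm: 981^3 = 944076141 multiplications
Strassen's algorithm: 7^(log2(1024)) = 7^10 = 282475249 multiplications
Savings: 944076141 - 282475249 = 661600892 multiplications

Standard: 944076141 multiplications (981^3). Strassen: 282475249 multiplications (7^10, after padding to 1024x1024). Strassen reduces 8 recursive multiplications to 7 at each level.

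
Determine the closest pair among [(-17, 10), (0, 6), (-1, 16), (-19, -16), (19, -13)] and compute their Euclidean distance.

Computing all pairwise distances among 5 points:

d((-17, 10), (0, 6)) = 17.4642
d((-17, 10), (-1, 16)) = 17.088
d((-17, 10), (-19, -16)) = 26.0768
d((-17, 10), (19, -13)) = 42.72
d((0, 6), (-1, 16)) = 10.0499 <-- minimum
d((0, 6), (-19, -16)) = 29.0689
d((0, 6), (19, -13)) = 26.8701
d((-1, 16), (-19, -16)) = 36.7151
d((-1, 16), (19, -13)) = 35.2278
d((-19, -16), (19, -13)) = 38.1182

Closest pair: (0, 6) and (-1, 16) with distance 10.0499

The closest pair is (0, 6) and (-1, 16) with Euclidean distance 10.0499. For 5 points, brute-force pairwise comparison is shown above. For large n, the divide-and-conquer algorithm (sort by x, recurse on halves, check the dividing strip) achieves O(n log n).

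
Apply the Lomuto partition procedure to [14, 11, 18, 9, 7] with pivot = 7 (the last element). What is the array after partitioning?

Lomuto partition with pivot = 7:

Initial array: [14, 11, 18, 9, 7]

arr[0]=14 > 7: no swap
arr[1]=11 > 7: no swap
arr[2]=18 > 7: no swap
arr[3]=9 > 7: no swap

Place pivot at position 0: [7, 11, 18, 9, 14]
Pivot position: 0

After partitioning with pivot 7, the array becomes [7, 11, 18, 9, 14]. The pivot is placed at index 0. All elements to the left of the pivot are <= 7, and all elements to the right are > 7.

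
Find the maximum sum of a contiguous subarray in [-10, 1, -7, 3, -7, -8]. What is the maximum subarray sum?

Using Kadane's algorithm on [-10, 1, -7, 3, -7, -8]:

Scanning through the array:
Position 1 (value 1): max_ending_here = 1, max_so_far = 1
Position 2 (value -7): max_ending_here = -6, max_so_far = 1
Position 3 (value 3): max_ending_here = 3, max_so_far = 3
Position 4 (value -7): max_ending_here = -4, max_so_far = 3
Position 5 (value -8): max_ending_here = -8, max_so_far = 3

Maximum subarray: [3]
Maximum sum: 3

The maximum subarray is [3] with sum 3. This subarray runs from index 3 to index 3.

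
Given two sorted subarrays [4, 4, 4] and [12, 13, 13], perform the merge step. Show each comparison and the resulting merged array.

Merging process:

Compare 4 vs 12: take 4 from left. Merged: [4]
Compare 4 vs 12: take 4 from left. Merged: [4, 4]
Compare 4 vs 12: take 4 from left. Merged: [4, 4, 4]
Append remaining from right: [12, 13, 13]. Merged: [4, 4, 4, 12, 13, 13]

Final merged array: [4, 4, 4, 12, 13, 13]
Total comparisons: 3

The merged array is [4, 4, 4, 12, 13, 13], requiring 3 comparisons. The merge step runs in O(n) time where n is the total number of elements.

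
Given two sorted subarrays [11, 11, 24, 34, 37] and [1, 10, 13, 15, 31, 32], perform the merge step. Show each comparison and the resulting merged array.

Merging process:

Compare 11 vs 1: take 1 from right. Merged: [1]
Compare 11 vs 10: take 10 from right. Merged: [1, 10]
Compare 11 vs 13: take 11 from left. Merged: [1, 10, 11]
Compare 11 vs 13: take 11 from left. Merged: [1, 10, 11, 11]
Compare 24 vs 13: take 13 from right. Merged: [1, 10, 11, 11, 13]
Compare 24 vs 15: take 15 from right. Merged: [1, 10, 11, 11, 13, 15]
Compare 24 vs 31: take 24 from left. Merged: [1, 10, 11, 11, 13, 15, 24]
Compare 34 vs 31: take 31 from right. Merged: [1, 10, 11, 11, 13, 15, 24, 31]
Compare 34 vs 32: take 32 from right. Merged: [1, 10, 11, 11, 13, 15, 24, 31, 32]
Append remaining from left: [34, 37]. Merged: [1, 10, 11, 11, 13, 15, 24, 31, 32, 34, 37]

Final merged array: [1, 10, 11, 11, 13, 15, 24, 31, 32, 34, 37]
Total comparisons: 9

The merged array is [1, 10, 11, 11, 13, 15, 24, 31, 32, 34, 37], requiring 9 comparisons. The merge step runs in O(n) time where n is the total number of elements.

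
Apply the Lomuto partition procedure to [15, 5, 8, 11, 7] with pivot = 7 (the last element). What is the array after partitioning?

Lomuto partition with pivot = 7:

Initial array: [15, 5, 8, 11, 7]

arr[0]=15 > 7: no swap
arr[1]=5 <= 7: swap with position 0, array becomes [5, 15, 8, 11, 7]
arr[2]=8 > 7: no swap
arr[3]=11 > 7: no swap

Place pivot at position 1: [5, 7, 8, 11, 15]
Pivot position: 1

After partitioning with pivot 7, the array becomes [5, 7, 8, 11, 15]. The pivot is placed at index 1. All elements to the left of the pivot are <= 7, and all elements to the right are > 7.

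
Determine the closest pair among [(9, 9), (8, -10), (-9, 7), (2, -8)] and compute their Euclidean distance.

Computing all pairwise distances among 4 points:

d((9, 9), (8, -10)) = 19.0263
d((9, 9), (-9, 7)) = 18.1108
d((9, 9), (2, -8)) = 18.3848
d((8, -10), (-9, 7)) = 24.0416
d((8, -10), (2, -8)) = 6.3246 <-- minimum
d((-9, 7), (2, -8)) = 18.6011

Closest pair: (8, -10) and (2, -8) with distance 6.3246

The closest pair is (8, -10) and (2, -8) with Euclidean distance 6.3246. For 4 points, brute-force pairwise comparison is shown above. For large n, the divide-and-conquer algorithm (sort by x, recurse on halves, check the dividing strip) achieves O(n log n).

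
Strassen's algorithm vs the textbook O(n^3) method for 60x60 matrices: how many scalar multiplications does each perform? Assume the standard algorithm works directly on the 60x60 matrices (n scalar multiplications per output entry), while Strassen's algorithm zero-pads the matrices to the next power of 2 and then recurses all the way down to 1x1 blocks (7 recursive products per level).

Matrix multiplication for 60x60 matrices:

Strassen's algorithm requires power-of-2 dimensions. Pad 60x60 to 64x64 (next power of 2).

Standard algorithm: 60^3 = 216000 multiplications
Strassen's algorithm: 7^(log2(64)) = 7^6 = 117649 multiplications
Savings: 216000 - 117649 = 98351 multiplications

Standard: 216000 multiplications (60^3). Strassen: 117649 multiplications (7^6, after padding to 64x64). Strassen reduces 8 recursive multiplications to 7 at each level.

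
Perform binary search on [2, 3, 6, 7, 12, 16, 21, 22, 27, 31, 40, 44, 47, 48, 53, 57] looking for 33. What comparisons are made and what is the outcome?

Binary search for 33 in [2, 3, 6, 7, 12, 16, 21, 22, 27, 31, 40, 44, 47, 48, 53, 57]:

lo=0, hi=15, mid=7, arr[mid]=22 -> 22 < 33, search right half
lo=8, hi=15, mid=11, arr[mid]=44 -> 44 > 33, search left half
lo=8, hi=10, mid=9, arr[mid]=31 -> 31 < 33, search right half
lo=10, hi=10, mid=10, arr[mid]=40 -> 40 > 33, search left half
lo=10 > hi=9, target 33 not found

Binary search determines that 33 is not in the array after 4 comparisons. The search space was exhausted without finding the target.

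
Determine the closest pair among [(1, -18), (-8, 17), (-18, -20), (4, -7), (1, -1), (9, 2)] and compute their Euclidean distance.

Computing all pairwise distances among 6 points:

d((1, -18), (-8, 17)) = 36.1386
d((1, -18), (-18, -20)) = 19.105
d((1, -18), (4, -7)) = 11.4018
d((1, -18), (1, -1)) = 17.0
d((1, -18), (9, 2)) = 21.5407
d((-8, 17), (-18, -20)) = 38.3275
d((-8, 17), (4, -7)) = 26.8328
d((-8, 17), (1, -1)) = 20.1246
d((-8, 17), (9, 2)) = 22.6716
d((-18, -20), (4, -7)) = 25.5539
d((-18, -20), (1, -1)) = 26.8701
d((-18, -20), (9, 2)) = 34.8281
d((4, -7), (1, -1)) = 6.7082 <-- minimum
d((4, -7), (9, 2)) = 10.2956
d((1, -1), (9, 2)) = 8.544

Closest pair: (4, -7) and (1, -1) with distance 6.7082

The closest pair is (4, -7) and (1, -1) with Euclidean distance 6.7082. For 6 points, brute-force pairwise comparison is shown above. For large n, the divide-and-conquer algorithm (sort by x, recurse on halves, check the dividing strip) achieves O(n log n).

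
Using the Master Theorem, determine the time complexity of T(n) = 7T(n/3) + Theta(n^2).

Master Theorem for T(n) = 7T(n/3) + O(n^2):

a = 7, b = 3, c = 2
log_b(a) = log_3(7) = 1.7712

Case 3: c = 2 > log_3(7) = 1.7712
T(n) = O(n^2) = O(n^2)

For T(n) = 7T(n/3) + O(n^2): log_3(7) = 1.7712. This is Case 3 of the Master Theorem (c > log_b(a), work dominated by root), giving O(n^2).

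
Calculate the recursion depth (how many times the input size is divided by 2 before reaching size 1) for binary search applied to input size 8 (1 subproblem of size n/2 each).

For divide and conquer with division factor 2:

Problem sizes at each level:
Level 0: 8
Level 1: 4
Level 2: 2
Level 3: 1

The root is level 0 and the size-1 base case is level 3 (the tree spans levels 0 through 3, i.e. 4 levels counting the root), so the depth is the number of divisions: log_2(8) = 3

The recursion tree depth is log_2(8) = 3. At each level, the problem size is divided by 2, so it takes 3 divisions to reduce to a base case of size 1. The algorithm makes 1 recursive call at each level.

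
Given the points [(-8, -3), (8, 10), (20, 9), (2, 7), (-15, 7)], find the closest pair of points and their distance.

Computing all pairwise distances among 5 points:

d((-8, -3), (8, 10)) = 20.6155
d((-8, -3), (20, 9)) = 30.4631
d((-8, -3), (2, 7)) = 14.1421
d((-8, -3), (-15, 7)) = 12.2066
d((8, 10), (20, 9)) = 12.0416
d((8, 10), (2, 7)) = 6.7082 <-- minimum
d((8, 10), (-15, 7)) = 23.1948
d((20, 9), (2, 7)) = 18.1108
d((20, 9), (-15, 7)) = 35.0571
d((2, 7), (-15, 7)) = 17.0

Closest pair: (8, 10) and (2, 7) with distance 6.7082

The closest pair is (8, 10) and (2, 7) with Euclidean distance 6.7082. For 5 points, brute-force pairwise comparison is shown above. For large n, the divide-and-conquer algorithm (sort by x, recurse on halves, check the dividing strip) achieves O(n log n).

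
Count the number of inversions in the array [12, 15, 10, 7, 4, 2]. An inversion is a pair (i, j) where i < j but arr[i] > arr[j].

Finding inversions in [12, 15, 10, 7, 4, 2]:

(0, 2): arr[0]=12 > arr[2]=10
(0, 3): arr[0]=12 > arr[3]=7
(0, 4): arr[0]=12 > arr[4]=4
(0, 5): arr[0]=12 > arr[5]=2
(1, 2): arr[1]=15 > arr[2]=10
(1, 3): arr[1]=15 > arr[3]=7
(1, 4): arr[1]=15 > arr[4]=4
(1, 5): arr[1]=15 > arr[5]=2
(2, 3): arr[2]=10 > arr[3]=7
(2, 4): arr[2]=10 > arr[4]=4
(2, 5): arr[2]=10 > arr[5]=2
(3, 4): arr[3]=7 > arr[4]=4
(3, 5): arr[3]=7 > arr[5]=2
(4, 5): arr[4]=4 > arr[5]=2

Total inversions: 14

The array has 14 inversion(s): (0,2), (0,3), (0,4), (0,5), (1,2), (1,3), (1,4), (1,5), (2,3), (2,4), (2,5), (3,4), (3,5), (4,5). Each pair (i,j) satisfies i < j and arr[i] > arr[j].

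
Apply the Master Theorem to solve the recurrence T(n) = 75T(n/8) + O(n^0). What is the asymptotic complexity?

Master Theorem for T(n) = 75T(n/8) + O(n^0):

a = 75, b = 8, c = 0
log_b(a) = log_8(75) = 2.0763

Case 1: c = 0 < log_8(75) = 2.0763
T(n) = O(n^(log_8 75))

For T(n) = 75T(n/8) + O(n^0): log_8(75) = 2.0763. This is Case 1 of the Master Theorem (c < log_b(a), work dominated by leaves), giving O(n^(log_8 75)).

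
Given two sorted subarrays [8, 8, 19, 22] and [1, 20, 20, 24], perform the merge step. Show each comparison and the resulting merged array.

Merging process:

Compare 8 vs 1: take 1 from right. Merged: [1]
Compare 8 vs 20: take 8 from left. Merged: [1, 8]
Compare 8 vs 20: take 8 from left. Merged: [1, 8, 8]
Compare 19 vs 20: take 19 from left. Merged: [1, 8, 8, 19]
Compare 22 vs 20: take 20 from right. Merged: [1, 8, 8, 19, 20]
Compare 22 vs 20: take 20 from right. Merged: [1, 8, 8, 19, 20, 20]
Compare 22 vs 24: take 22 from left. Merged: [1, 8, 8, 19, 20, 20, 22]
Append remaining from right: [24]. Merged: [1, 8, 8, 19, 20, 20, 22, 24]

Final merged array: [1, 8, 8, 19, 20, 20, 22, 24]
Total comparisons: 7

The merged array is [1, 8, 8, 19, 20, 20, 22, 24], requiring 7 comparisons. The merge step runs in O(n) time where n is the total number of elements.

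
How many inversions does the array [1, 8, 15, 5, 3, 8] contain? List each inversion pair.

Finding inversions in [1, 8, 15, 5, 3, 8]:

(1, 3): arr[1]=8 > arr[3]=5
(1, 4): arr[1]=8 > arr[4]=3
(2, 3): arr[2]=15 > arr[3]=5
(2, 4): arr[2]=15 > arr[4]=3
(2, 5): arr[2]=15 > arr[5]=8
(3, 4): arr[3]=5 > arr[4]=3

Total inversions: 6

The array has 6 inversion(s): (1,3), (1,4), (2,3), (2,4), (2,5), (3,4). Each pair (i,j) satisfies i < j and arr[i] > arr[j].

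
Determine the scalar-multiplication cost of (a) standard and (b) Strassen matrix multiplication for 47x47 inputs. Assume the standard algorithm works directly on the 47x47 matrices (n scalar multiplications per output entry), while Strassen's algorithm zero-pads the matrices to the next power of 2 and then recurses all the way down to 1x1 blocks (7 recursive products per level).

Matrix multiplication for 47x47 matrices:

Strassen's algorithm requires power-of-2 dimensions. Pad 47x47 to 64x64 (next power of 2).

Standard algorithm: 47^3 = 103823 multiplications
Strassen's algorithm: 7^(log2(64)) = 7^6 = 117649 multiplications
Difference: 103823 - 117649 = -13826 (Strassen uses MORE here due to padding overhead — for small or just-over-power-of-2 n, padding can outweigh the per-level savings)

Standard: 103823 multiplications (47^3). Strassen: 117649 multiplications (7^6, after padding to 64x64). Strassen reduces 8 recursive multiplications to 7 at each level.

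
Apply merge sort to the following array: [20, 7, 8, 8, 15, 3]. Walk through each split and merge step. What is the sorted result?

Merge sort trace:

Split: [20, 7, 8, 8, 15, 3] -> [20, 7, 8] and [8, 15, 3]
  Split: [20, 7, 8] -> [20] and [7, 8]
    Split: [7, 8] -> [7] and [8]
    Merge: [7] + [8] -> [7, 8]
  Merge: [20] + [7, 8] -> [7, 8, 20]
  Split: [8, 15, 3] -> [8] and [15, 3]
    Split: [15, 3] -> [15] and [3]
    Merge: [15] + [3] -> [3, 15]
  Merge: [8] + [3, 15] -> [3, 8, 15]
Merge: [7, 8, 20] + [3, 8, 15] -> [3, 7, 8, 8, 15, 20]

Final sorted array: [3, 7, 8, 8, 15, 20]

The merge sort proceeds by recursively splitting the array and merging sorted halves.
After all merges, the sorted array is [3, 7, 8, 8, 15, 20].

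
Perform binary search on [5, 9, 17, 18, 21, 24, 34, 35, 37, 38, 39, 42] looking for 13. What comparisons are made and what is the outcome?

Binary search for 13 in [5, 9, 17, 18, 21, 24, 34, 35, 37, 38, 39, 42]:

lo=0, hi=11, mid=5, arr[mid]=24 -> 24 > 13, search left half
lo=0, hi=4, mid=2, arr[mid]=17 -> 17 > 13, search left half
lo=0, hi=1, mid=0, arr[mid]=5 -> 5 < 13, search right half
lo=1, hi=1, mid=1, arr[mid]=9 -> 9 < 13, search right half
lo=2 > hi=1, target 13 not found

Binary search determines that 13 is not in the array after 4 comparisons. The search space was exhausted without finding the target.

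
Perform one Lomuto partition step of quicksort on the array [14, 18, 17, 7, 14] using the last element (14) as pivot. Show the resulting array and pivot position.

Lomuto partition with pivot = 14:

Initial array: [14, 18, 17, 7, 14]

arr[0]=14 <= 14: swap with position 0, array becomes [14, 18, 17, 7, 14]
arr[1]=18 > 14: no swap
arr[2]=17 > 14: no swap
arr[3]=7 <= 14: swap with position 1, array becomes [14, 7, 17, 18, 14]

Place pivot at position 2: [14, 7, 14, 18, 17]
Pivot position: 2

After partitioning with pivot 14, the array becomes [14, 7, 14, 18, 17]. The pivot is placed at index 2. All elements to the left of the pivot are <= 14, and all elements to the right are > 14.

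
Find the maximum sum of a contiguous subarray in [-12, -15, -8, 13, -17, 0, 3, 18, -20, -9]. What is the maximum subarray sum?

Using Kadane's algorithm on [-12, -15, -8, 13, -17, 0, 3, 18, -20, -9]:

Scanning through the array:
Position 1 (value -15): max_ending_here = -15, max_so_far = -12
Position 2 (value -8): max_ending_here = -8, max_so_far = -8
Position 3 (value 13): max_ending_here = 13, max_so_far = 13
Position 4 (value -17): max_ending_here = -4, max_so_far = 13
Position 5 (value 0): max_ending_here = 0, max_so_far = 13
Position 6 (value 3): max_ending_here = 3, max_so_far = 13
Position 7 (value 18): max_ending_here = 21, max_so_far = 21
Position 8 (value -20): max_ending_here = 1, max_so_far = 21
Position 9 (value -9): max_ending_here = -8, max_so_far = 21

Maximum subarray: [0, 3, 18]
Maximum sum: 21

The maximum subarray is [0, 3, 18] with sum 21. This subarray runs from index 5 to index 7.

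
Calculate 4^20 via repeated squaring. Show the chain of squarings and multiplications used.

Computing 4^20 by squaring (build up from 4^1; each line after the first costs one multiplication):

4^1 = 4
4^2 = (4^1)^2 = 4^2 = 16
4^4 = (4^2)^2 = 16^2 = 256
4^5 = 4 * 4^4 = 4 * 256 = 1024
4^10 = (4^5)^2 = 1024^2 = 1048576
4^20 = (4^10)^2 = 1048576^2 = 1099511627776

Result: 1099511627776
Multiplications needed: 5 (5 lines after 4^1)

4^20 = 1099511627776. Using exponentiation by squaring, this requires 5 multiplications. The key idea: if the exponent is even, square the half-power; if odd, multiply by the base once.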